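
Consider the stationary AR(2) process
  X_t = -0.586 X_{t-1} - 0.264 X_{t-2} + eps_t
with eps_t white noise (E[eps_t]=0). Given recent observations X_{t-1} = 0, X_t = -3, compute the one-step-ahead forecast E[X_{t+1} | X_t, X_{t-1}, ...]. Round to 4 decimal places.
E[X_{t+1} \mid \mathcal F_t] = 1.7580

For an AR(p) model X_t = c + sum_i phi_i X_{t-i} + eps_t, the
one-step-ahead conditional mean is
  E[X_{t+1} | X_t, ...] = c + sum_i phi_i X_{t+1-i}.
Substitute known values:
  E[X_{t+1} | ...] = (-0.586) * (-3) + (-0.264) * (0)
                   = 1.7580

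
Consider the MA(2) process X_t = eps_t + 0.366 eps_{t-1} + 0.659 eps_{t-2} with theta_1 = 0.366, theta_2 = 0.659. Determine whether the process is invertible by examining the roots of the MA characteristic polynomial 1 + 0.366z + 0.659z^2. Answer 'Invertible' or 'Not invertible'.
\text{Invertible}

The MA(q) characteristic polynomial is P(z) = 1 + 0.366z + 0.659z^2.
Invertibility requires all roots to lie outside the unit circle, i.e. |z| > 1 for every root.
Set 1 + (0.366) z + (0.659) z^2 = 0, i.e. a z^2 + b z + c = 0 with a = 0.659, b = 0.366, c = 1.
Discriminant D = b^2 - 4ac = (0.366)^2 - 4*(0.659)*1 = 0.133956 - (2.636) = -2.502044.
D < 0, so the roots are the complex-conjugate pair z = (-b +/- i sqrt(-D)) / (2a) = -0.2777 +/- 1.2001i.
For a conjugate pair |z|^2 = z * conj(z) = (product of roots) = c/a = 1/(0.659) = 1.517451, so |z| = sqrt(1.517451) = 1.2318 for both roots.
Moduli of all roots: 1.2318, 1.2318.
All moduli strictly greater than 1? Yes.
Verdict: Invertible.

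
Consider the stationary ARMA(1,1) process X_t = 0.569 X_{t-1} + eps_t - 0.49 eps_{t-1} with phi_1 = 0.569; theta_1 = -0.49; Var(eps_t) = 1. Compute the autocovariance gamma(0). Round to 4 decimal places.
\gamma(0) = 1.0092

Multiply the model equation by X_{t-k} and take expectations. With theta_0 = psi_0 = 1 and psi_j the MA(infinity) weights, this gives
  gamma(k) - sum_i phi_i gamma(k-i) = c_k,
  c_k = sigma^2 * sum_{j=k..q} theta_j psi_{j-k}   (c_k = 0 for k > q),
using gamma(-m) = gamma(m).
psi-weights needed (psi_j = theta_j + sum_i phi_i psi_{j-i}):
  psi_1 = theta_1 + phi_1 = -0.49 + (0.569) = 0.079
Right-hand sides:
  c_0 = sigma^2 (1 + theta_1 psi_1) = 1 * (1 + (-0.49)(0.079)) = 1 * 0.96129 = 0.96129
  c_1 = sigma^2 theta_1 = 1 * (-0.49) = -0.49
  c_2 = 0
Equations for k = 0 and k = 1 (AR order 1):
  gamma(0) = phi_1 gamma(1) + c_0
  gamma(1) = phi_1 gamma(0) + c_1
Substituting the second into the first: gamma(0) (1 - phi_1^2) = c_0 + phi_1 c_1, so
  gamma(0) = (c_0 + phi_1 c_1) / (1 - phi_1^2) = (0.96129 + (0.569)(-0.49)) / (1 - (0.569)^2) = 0.68248 / 0.676239 = 1.009229.
Therefore gamma(0) = 1.0092 (to 4 decimal places).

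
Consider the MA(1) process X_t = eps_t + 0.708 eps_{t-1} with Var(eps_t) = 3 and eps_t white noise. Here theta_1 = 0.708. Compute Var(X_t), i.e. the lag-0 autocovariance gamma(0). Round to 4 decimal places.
\gamma(0) = 4.5038

For an MA(q) process X_t = eps_t + sum_i theta_i eps_{t-i} with
Var(eps_t) = sigma^2, the variance is
  gamma(0) = sigma^2 * (1 + sum_i theta_i^2).
  sum_i theta_i^2 = (0.708)^2 = 0.501264.
  gamma(0) = 3 * (1 + 0.501264) = 3 * 1.501264 = 4.503792, which rounds to 4.5038.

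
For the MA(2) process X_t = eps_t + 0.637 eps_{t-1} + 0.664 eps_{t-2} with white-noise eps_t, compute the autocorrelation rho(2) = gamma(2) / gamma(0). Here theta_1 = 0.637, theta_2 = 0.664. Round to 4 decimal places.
\rho(2) = 0.3596

For an MA(q) process with theta_0 = 1, the autocovariance is
  gamma(k) = sigma^2 * sum_{i=0..q-k} theta_i * theta_{i+k},
and rho(k) = gamma(k) / gamma(0). Sigma^2 cancels.
  numerator   = (1)*(0.664) = 0.664.
  denominator = (1)^2 + (0.637)^2 + (0.664)^2 = 1.846665.
  rho(2) = 0.664 / 1.846665 = 0.3596.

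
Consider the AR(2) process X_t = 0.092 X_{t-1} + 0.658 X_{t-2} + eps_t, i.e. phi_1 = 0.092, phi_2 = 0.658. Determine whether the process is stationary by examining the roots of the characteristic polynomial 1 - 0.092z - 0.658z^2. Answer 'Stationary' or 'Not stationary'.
\text{Stationary}

The AR(p) characteristic polynomial is P(z) = 1 - 0.092z - 0.658z^2.
Stationarity requires all roots to lie outside the unit circle, i.e. |z| > 1 for every root.
Set 1 + (-0.092) z + (-0.658) z^2 = 0, i.e. a z^2 + b z + c = 0 with a = -0.658, b = -0.092, c = 1.
Discriminant D = b^2 - 4ac = (-0.092)^2 - 4*(-0.658)*1 = 0.008464 - (-2.632) = 2.640464.
D >= 0, so the roots are real: z = (-b +/- sqrt(D)) / (2a) = (0.092 +/- 1.62495) / (-1.316).
  z_1 = (0.092 + 1.62495) / (-1.316) = -1.3047,   |z_1| = 1.3047.
  z_2 = (0.092 - 1.62495) / (-1.316) = 1.1649,   |z_2| = 1.1649.
Moduli of all roots: 1.3047, 1.1649.
All moduli strictly greater than 1? Yes.
Verdict: Stationary.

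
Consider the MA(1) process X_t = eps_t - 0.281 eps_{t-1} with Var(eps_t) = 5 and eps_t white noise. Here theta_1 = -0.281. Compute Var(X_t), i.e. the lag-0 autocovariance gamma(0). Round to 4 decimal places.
\gamma(0) = 5.3948

For an MA(q) process X_t = eps_t + sum_i theta_i eps_{t-i} with
Var(eps_t) = sigma^2, the variance is
  gamma(0) = sigma^2 * (1 + sum_i theta_i^2).
  sum_i theta_i^2 = (-0.281)^2 = 0.078961.
  gamma(0) = 5 * (1 + 0.078961) = 5 * 1.078961 = 5.394805, which rounds to 5.3948.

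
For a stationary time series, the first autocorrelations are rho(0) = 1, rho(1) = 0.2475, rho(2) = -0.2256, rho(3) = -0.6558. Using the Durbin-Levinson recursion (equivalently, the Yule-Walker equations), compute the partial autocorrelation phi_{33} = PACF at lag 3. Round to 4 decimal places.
\phi_{33} = -0.5960

The PACF at lag k is phi_{kk}, the last component of the solution
to the Yule-Walker system G_k phi = r_k where
  (G_k)_{ij} = rho(|i - j|), (r_k)_i = rho(i), i,j = 1..k.
Equivalently, Durbin-Levinson gives phi_{kk} iteratively:
  phi_{11} = rho(1)
  phi_{kk} = [rho(k) - sum_{j=1..k-1} phi_{k-1,j} rho(k-j)]
            / [1 - sum_{j=1..k-1} phi_{k-1,j} rho(j)],
  phi_{k,j} = phi_{k-1,j} - phi_{kk} phi_{k-1,k-j},  j = 1..k-1.
Step k = 1:
  phi_11 = rho(1) = 0.2475.
Step k = 2:
  phi_22 = [rho(2) - phi_11 rho(1)] / [1 - phi_11 rho(1)] = [-0.2256 - (0.2475)(0.2475)] / [1 - (0.2475)(0.2475)]
         = -0.28685625 / 0.93874375 = -0.305575.
  Update: phi_21 = phi_11 - phi_22 phi_11 = 0.2475 - (-0.305575)(0.2475) = 0.32313.
Step k = 3:
  phi_33 = [rho(3) - phi_21 rho(2) - phi_22 rho(1)] / [1 - phi_21 rho(1) - phi_22 rho(2)]
    numerator   = -0.6558 - (0.32313)(-0.2256) - (-0.305575)(0.2475) = -0.50727222
    denominator = 1 - (0.32313)(0.2475) - (-0.305575)(-0.2256) = 0.85108776
  phi_33 = -0.50727222 / 0.85108776 = -0.596.
Therefore phi_{33} = -0.5960.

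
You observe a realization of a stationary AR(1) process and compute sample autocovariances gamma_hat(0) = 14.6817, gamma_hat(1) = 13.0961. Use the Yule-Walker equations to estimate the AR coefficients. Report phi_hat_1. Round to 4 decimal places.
\hat\phi_{1} = 0.8920

The Yule-Walker equations for an AR(p) process read, in matrix form,
  Gamma_p phi = r_p,   with   (Gamma_p)_{ij} = gamma(|i - j|),
                       (r_p)_i = gamma(i),   i,j = 1..p.
Substitute the sample gammas (Toeplitz matrix and right-hand side of size 1):
  Gamma_p = [[14.6817]]
  r_p     = [13.0961]
With p = 1 this is the single equation gamma(0) phi_1 = gamma(1):
  phi_hat_1 = gamma(1) / gamma(0) = 13.0961 / 14.6817 = 0.8920.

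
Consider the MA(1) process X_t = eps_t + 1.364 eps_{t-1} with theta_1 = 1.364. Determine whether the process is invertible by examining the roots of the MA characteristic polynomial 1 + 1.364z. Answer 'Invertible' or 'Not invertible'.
\text{Not invertible}

The MA(q) characteristic polynomial is P(z) = 1 + 1.364z.
Invertibility requires all roots to lie outside the unit circle, i.e. |z| > 1 for every root.
This is linear in z: 1 + (1.364) z = 0  =>  z = -1/(1.364) = -0.733138,  |z| = 0.733138.
Moduli of all roots: 0.7331.
All moduli strictly greater than 1? No.
Verdict: Not invertible.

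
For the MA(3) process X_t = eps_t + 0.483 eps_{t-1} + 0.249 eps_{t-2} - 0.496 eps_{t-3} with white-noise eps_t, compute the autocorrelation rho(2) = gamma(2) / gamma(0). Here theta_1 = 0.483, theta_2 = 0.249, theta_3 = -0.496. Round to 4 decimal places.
\rho(2) = 0.0061

For an MA(q) process with theta_0 = 1, the autocovariance is
  gamma(k) = sigma^2 * sum_{i=0..q-k} theta_i * theta_{i+k},
and rho(k) = gamma(k) / gamma(0). Sigma^2 cancels.
  numerator   = (1)*(0.249) + (0.483)*(-0.496) = 0.009432.
  denominator = (1)^2 + (0.483)^2 + (0.249)^2 + (-0.496)^2 = 1.541306.
  rho(2) = 0.009432 / 1.541306 = 0.0061.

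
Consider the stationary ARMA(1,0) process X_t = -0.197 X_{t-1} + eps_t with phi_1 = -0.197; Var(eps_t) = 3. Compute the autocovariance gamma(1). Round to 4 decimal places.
\gamma(1) = -0.6149

Multiply the model equation by X_{t-k} and take expectations. With theta_0 = psi_0 = 1 and psi_j the MA(infinity) weights, this gives
  gamma(k) - sum_i phi_i gamma(k-i) = c_k,
  c_k = sigma^2 * sum_{j=k..q} theta_j psi_{j-k}   (c_k = 0 for k > q),
using gamma(-m) = gamma(m).
Pure AR (q = 0): c_0 = sigma^2 = 3, c_k = 0 for k >= 1.
Equations for k = 0 and k = 1 (AR order 1):
  gamma(0) = phi_1 gamma(1) + c_0
  gamma(1) = phi_1 gamma(0) + c_1
Substituting the second into the first: gamma(0) (1 - phi_1^2) = c_0 + phi_1 c_1, so
  gamma(0) = c_0 / (1 - phi_1^2) = 3 / (1 - (-0.197)^2) = 3 / 0.961191 = 3.121128.
  gamma(1) = phi_1 gamma(0) = (-0.197)(3.121128) = -0.614862.
Therefore gamma(1) = -0.6149 (to 4 decimal places).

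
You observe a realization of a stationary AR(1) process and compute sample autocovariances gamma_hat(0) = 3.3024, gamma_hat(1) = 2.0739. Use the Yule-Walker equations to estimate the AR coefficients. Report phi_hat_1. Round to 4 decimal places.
\hat\phi_{1} = 0.6280

The Yule-Walker equations for an AR(p) process read, in matrix form,
  Gamma_p phi = r_p,   with   (Gamma_p)_{ij} = gamma(|i - j|),
                       (r_p)_i = gamma(i),   i,j = 1..p.
Substitute the sample gammas (Toeplitz matrix and right-hand side of size 1):
  Gamma_p = [[3.3024]]
  r_p     = [2.0739]
With p = 1 this is the single equation gamma(0) phi_1 = gamma(1):
  phi_hat_1 = gamma(1) / gamma(0) = 2.0739 / 3.3024 = 0.6280.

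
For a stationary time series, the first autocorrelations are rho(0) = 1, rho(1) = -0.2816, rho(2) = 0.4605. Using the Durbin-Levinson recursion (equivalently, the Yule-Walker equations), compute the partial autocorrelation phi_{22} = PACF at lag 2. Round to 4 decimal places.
\phi_{22} = 0.4140

The PACF at lag k is phi_{kk}, the last component of the solution
to the Yule-Walker system G_k phi = r_k where
  (G_k)_{ij} = rho(|i - j|), (r_k)_i = rho(i), i,j = 1..k.
Equivalently, Durbin-Levinson gives phi_{kk} iteratively:
  phi_{11} = rho(1)
  phi_{kk} = [rho(k) - sum_{j=1..k-1} phi_{k-1,j} rho(k-j)]
            / [1 - sum_{j=1..k-1} phi_{k-1,j} rho(j)],
  phi_{k,j} = phi_{k-1,j} - phi_{kk} phi_{k-1,k-j},  j = 1..k-1.
Step k = 1:
  phi_11 = rho(1) = -0.2816.
Step k = 2:
  phi_22 = [rho(2) - phi_11 rho(1)] / [1 - phi_11 rho(1)] = [0.4605 - (-0.2816)(-0.2816)] / [1 - (-0.2816)(-0.2816)]
         = 0.38120144 / 0.92070144 = 0.414.
Therefore phi_{22} = 0.4140.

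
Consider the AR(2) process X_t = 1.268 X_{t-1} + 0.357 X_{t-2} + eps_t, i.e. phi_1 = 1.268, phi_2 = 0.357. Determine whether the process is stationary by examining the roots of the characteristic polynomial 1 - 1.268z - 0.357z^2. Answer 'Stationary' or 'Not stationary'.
\text{Not stationary}

The AR(p) characteristic polynomial is P(z) = 1 - 1.268z - 0.357z^2.
Stationarity requires all roots to lie outside the unit circle, i.e. |z| > 1 for every root.
Set 1 + (-1.268) z + (-0.357) z^2 = 0, i.e. a z^2 + b z + c = 0 with a = -0.357, b = -1.268, c = 1.
Discriminant D = b^2 - 4ac = (-1.268)^2 - 4*(-0.357)*1 = 1.607824 - (-1.428) = 3.035824.
D >= 0, so the roots are real: z = (-b +/- sqrt(D)) / (2a) = (1.268 +/- 1.742362) / (-0.714).
  z_1 = (1.268 + 1.742362) / (-0.714) = -4.2162,   |z_1| = 4.2162.
  z_2 = (1.268 - 1.742362) / (-0.714) = 0.6644,   |z_2| = 0.6644.
Moduli of all roots: 4.2162, 0.6644.
All moduli strictly greater than 1? No.
Verdict: Not stationary.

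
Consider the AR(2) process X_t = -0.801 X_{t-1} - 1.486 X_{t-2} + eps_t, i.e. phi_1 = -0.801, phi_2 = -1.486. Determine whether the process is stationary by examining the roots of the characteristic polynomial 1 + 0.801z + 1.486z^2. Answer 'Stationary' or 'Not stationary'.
\text{Not stationary}

The AR(p) characteristic polynomial is P(z) = 1 + 0.801z + 1.486z^2.
Stationarity requires all roots to lie outside the unit circle, i.e. |z| > 1 for every root.
Set 1 + (0.801) z + (1.486) z^2 = 0, i.e. a z^2 + b z + c = 0 with a = 1.486, b = 0.801, c = 1.
Discriminant D = b^2 - 4ac = (0.801)^2 - 4*(1.486)*1 = 0.641601 - (5.944) = -5.302399.
D < 0, so the roots are the complex-conjugate pair z = (-b +/- i sqrt(-D)) / (2a) = -0.2695 +/- 0.7748i.
For a conjugate pair |z|^2 = z * conj(z) = (product of roots) = c/a = 1/(1.486) = 0.672948, so |z| = sqrt(0.672948) = 0.8203 for both roots.
Moduli of all roots: 0.8203, 0.8203.
All moduli strictly greater than 1? No.
Verdict: Not stationary.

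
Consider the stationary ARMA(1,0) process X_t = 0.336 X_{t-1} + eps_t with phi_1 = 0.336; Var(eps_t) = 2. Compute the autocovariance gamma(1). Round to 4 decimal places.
\gamma(1) = 0.7575

Multiply the model equation by X_{t-k} and take expectations. With theta_0 = psi_0 = 1 and psi_j the MA(infinity) weights, this gives
  gamma(k) - sum_i phi_i gamma(k-i) = c_k,
  c_k = sigma^2 * sum_{j=k..q} theta_j psi_{j-k}   (c_k = 0 for k > q),
using gamma(-m) = gamma(m).
Pure AR (q = 0): c_0 = sigma^2 = 2, c_k = 0 for k >= 1.
Equations for k = 0 and k = 1 (AR order 1):
  gamma(0) = phi_1 gamma(1) + c_0
  gamma(1) = phi_1 gamma(0) + c_1
Substituting the second into the first: gamma(0) (1 - phi_1^2) = c_0 + phi_1 c_1, so
  gamma(0) = c_0 / (1 - phi_1^2) = 2 / (1 - (0.336)^2) = 2 / 0.887104 = 2.254527.
  gamma(1) = phi_1 gamma(0) = (0.336)(2.254527) = 0.757521.
Therefore gamma(1) = 0.7575 (to 4 decimal places).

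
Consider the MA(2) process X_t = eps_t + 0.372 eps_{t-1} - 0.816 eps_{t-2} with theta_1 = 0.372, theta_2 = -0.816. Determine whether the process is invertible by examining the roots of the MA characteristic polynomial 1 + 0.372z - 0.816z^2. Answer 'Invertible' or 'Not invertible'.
\text{Not invertible}

The MA(q) characteristic polynomial is P(z) = 1 + 0.372z - 0.816z^2.
Invertibility requires all roots to lie outside the unit circle, i.e. |z| > 1 for every root.
Set 1 + (0.372) z + (-0.816) z^2 = 0, i.e. a z^2 + b z + c = 0 with a = -0.816, b = 0.372, c = 1.
Discriminant D = b^2 - 4ac = (0.372)^2 - 4*(-0.816)*1 = 0.138384 - (-3.264) = 3.402384.
D >= 0, so the roots are real: z = (-b +/- sqrt(D)) / (2a) = (-0.372 +/- 1.844555) / (-1.632).
  z_1 = (-0.372 + 1.844555) / (-1.632) = -0.9023,   |z_1| = 0.9023.
  z_2 = (-0.372 - 1.844555) / (-1.632) = 1.3582,   |z_2| = 1.3582.
Moduli of all roots: 0.9023, 1.3582.
All moduli strictly greater than 1? No.
Verdict: Not invertible.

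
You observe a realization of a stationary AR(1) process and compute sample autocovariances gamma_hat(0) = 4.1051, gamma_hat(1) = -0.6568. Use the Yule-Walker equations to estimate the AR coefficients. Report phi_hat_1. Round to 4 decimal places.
\hat\phi_{1} = -0.1600

The Yule-Walker equations for an AR(p) process read, in matrix form,
  Gamma_p phi = r_p,   with   (Gamma_p)_{ij} = gamma(|i - j|),
                       (r_p)_i = gamma(i),   i,j = 1..p.
Substitute the sample gammas (Toeplitz matrix and right-hand side of size 1):
  Gamma_p = [[4.1051]]
  r_p     = [-0.6568]
With p = 1 this is the single equation gamma(0) phi_1 = gamma(1):
  phi_hat_1 = gamma(1) / gamma(0) = -0.6568 / 4.1051 = -0.1600.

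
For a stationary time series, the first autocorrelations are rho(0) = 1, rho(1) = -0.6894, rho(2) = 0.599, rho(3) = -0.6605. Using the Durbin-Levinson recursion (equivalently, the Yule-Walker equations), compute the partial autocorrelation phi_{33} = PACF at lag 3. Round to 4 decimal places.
\phi_{33} = -0.3680

The PACF at lag k is phi_{kk}, the last component of the solution
to the Yule-Walker system G_k phi = r_k where
  (G_k)_{ij} = rho(|i - j|), (r_k)_i = rho(i), i,j = 1..k.
Equivalently, Durbin-Levinson gives phi_{kk} iteratively:
  phi_{11} = rho(1)
  phi_{kk} = [rho(k) - sum_{j=1..k-1} phi_{k-1,j} rho(k-j)]
            / [1 - sum_{j=1..k-1} phi_{k-1,j} rho(j)],
  phi_{k,j} = phi_{k-1,j} - phi_{kk} phi_{k-1,k-j},  j = 1..k-1.
Step k = 1:
  phi_11 = rho(1) = -0.6894.
Step k = 2:
  phi_22 = [rho(2) - phi_11 rho(1)] / [1 - phi_11 rho(1)] = [0.599 - (-0.6894)(-0.6894)] / [1 - (-0.6894)(-0.6894)]
         = 0.12372764 / 0.52472764 = 0.235794.
  Update: phi_21 = phi_11 - phi_22 phi_11 = -0.6894 - (0.235794)(-0.6894) = -0.526844.
Step k = 3:
  phi_33 = [rho(3) - phi_21 rho(2) - phi_22 rho(1)] / [1 - phi_21 rho(1) - phi_22 rho(2)]
    numerator   = -0.6605 - (-0.526844)(0.599) - (0.235794)(-0.6894) = -0.18236428
    denominator = 1 - (-0.526844)(-0.6894) - (0.235794)(0.599) = 0.4955534
  phi_33 = -0.18236428 / 0.4955534 = -0.368.
Therefore phi_{33} = -0.3680.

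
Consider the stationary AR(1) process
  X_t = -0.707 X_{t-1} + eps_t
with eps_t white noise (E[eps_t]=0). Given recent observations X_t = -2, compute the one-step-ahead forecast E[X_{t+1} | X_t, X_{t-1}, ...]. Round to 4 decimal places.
E[X_{t+1} \mid \mathcal F_t] = 1.4140

For an AR(p) model X_t = c + sum_i phi_i X_{t-i} + eps_t, the
one-step-ahead conditional mean is
  E[X_{t+1} | X_t, ...] = c + sum_i phi_i X_{t+1-i}.
Substitute known values:
  E[X_{t+1} | ...] = (-0.707) * (-2)
                   = 1.4140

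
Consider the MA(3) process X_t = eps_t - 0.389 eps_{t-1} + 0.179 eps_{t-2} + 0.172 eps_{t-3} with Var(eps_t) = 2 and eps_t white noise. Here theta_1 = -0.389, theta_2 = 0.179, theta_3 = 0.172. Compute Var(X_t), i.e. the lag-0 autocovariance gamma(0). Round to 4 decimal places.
\gamma(0) = 2.4259

For an MA(q) process X_t = eps_t + sum_i theta_i eps_{t-i} with
Var(eps_t) = sigma^2, the variance is
  gamma(0) = sigma^2 * (1 + sum_i theta_i^2).
  sum_i theta_i^2 = (-0.389)^2 + (0.179)^2 + (0.172)^2 = 0.151321 + 0.032041 + 0.029584 = 0.212946.
  gamma(0) = 2 * (1 + 0.212946) = 2 * 1.212946 = 2.425892, which rounds to 2.4259.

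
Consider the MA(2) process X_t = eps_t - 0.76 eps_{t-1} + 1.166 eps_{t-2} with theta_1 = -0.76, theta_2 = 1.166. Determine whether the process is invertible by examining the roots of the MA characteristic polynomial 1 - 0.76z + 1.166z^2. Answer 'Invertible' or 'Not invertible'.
\text{Not invertible}

The MA(q) characteristic polynomial is P(z) = 1 - 0.76z + 1.166z^2.
Invertibility requires all roots to lie outside the unit circle, i.e. |z| > 1 for every root.
Set 1 + (-0.76) z + (1.166) z^2 = 0, i.e. a z^2 + b z + c = 0 with a = 1.166, b = -0.76, c = 1.
Discriminant D = b^2 - 4ac = (-0.76)^2 - 4*(1.166)*1 = 0.5776 - (4.664) = -4.0864.
D < 0, so the roots are the complex-conjugate pair z = (-b +/- i sqrt(-D)) / (2a) = 0.3259 +/- 0.8668i.
For a conjugate pair |z|^2 = z * conj(z) = (product of roots) = c/a = 1/(1.166) = 0.857633, so |z| = sqrt(0.857633) = 0.9261 for both roots.
Moduli of all roots: 0.9261, 0.9261.
All moduli strictly greater than 1? No.
Verdict: Not invertible.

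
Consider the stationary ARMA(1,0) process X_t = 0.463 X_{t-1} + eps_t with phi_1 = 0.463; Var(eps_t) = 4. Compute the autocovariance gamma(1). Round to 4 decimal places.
\gamma(1) = 2.3573

Multiply the model equation by X_{t-k} and take expectations. With theta_0 = psi_0 = 1 and psi_j the MA(infinity) weights, this gives
  gamma(k) - sum_i phi_i gamma(k-i) = c_k,
  c_k = sigma^2 * sum_{j=k..q} theta_j psi_{j-k}   (c_k = 0 for k > q),
using gamma(-m) = gamma(m).
Pure AR (q = 0): c_0 = sigma^2 = 4, c_k = 0 for k >= 1.
Equations for k = 0 and k = 1 (AR order 1):
  gamma(0) = phi_1 gamma(1) + c_0
  gamma(1) = phi_1 gamma(0) + c_1
Substituting the second into the first: gamma(0) (1 - phi_1^2) = c_0 + phi_1 c_1, so
  gamma(0) = c_0 / (1 - phi_1^2) = 4 / (1 - (0.463)^2) = 4 / 0.785631 = 5.091449.
  gamma(1) = phi_1 gamma(0) = (0.463)(5.091449) = 2.357341.
Therefore gamma(1) = 2.3573 (to 4 decimal places).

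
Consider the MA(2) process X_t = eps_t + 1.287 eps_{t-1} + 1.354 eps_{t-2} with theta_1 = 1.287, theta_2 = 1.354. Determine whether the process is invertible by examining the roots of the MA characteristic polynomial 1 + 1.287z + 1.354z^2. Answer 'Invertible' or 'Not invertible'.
\text{Not invertible}

The MA(q) characteristic polynomial is P(z) = 1 + 1.287z + 1.354z^2.
Invertibility requires all roots to lie outside the unit circle, i.e. |z| > 1 for every root.
Set 1 + (1.287) z + (1.354) z^2 = 0, i.e. a z^2 + b z + c = 0 with a = 1.354, b = 1.287, c = 1.
Discriminant D = b^2 - 4ac = (1.287)^2 - 4*(1.354)*1 = 1.656369 - (5.416) = -3.759631.
D < 0, so the roots are the complex-conjugate pair z = (-b +/- i sqrt(-D)) / (2a) = -0.4753 +/- 0.716i.
For a conjugate pair |z|^2 = z * conj(z) = (product of roots) = c/a = 1/(1.354) = 0.738552, so |z| = sqrt(0.738552) = 0.8594 for both roots.
Moduli of all roots: 0.8594, 0.8594.
All moduli strictly greater than 1? No.
Verdict: Not invertible.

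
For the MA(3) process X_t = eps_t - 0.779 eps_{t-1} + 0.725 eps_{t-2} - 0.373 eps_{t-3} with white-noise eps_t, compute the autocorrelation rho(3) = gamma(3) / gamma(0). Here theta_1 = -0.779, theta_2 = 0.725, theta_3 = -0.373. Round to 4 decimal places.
\rho(3) = -0.1642

For an MA(q) process with theta_0 = 1, the autocovariance is
  gamma(k) = sigma^2 * sum_{i=0..q-k} theta_i * theta_{i+k},
and rho(k) = gamma(k) / gamma(0). Sigma^2 cancels.
  numerator   = (1)*(-0.373) = -0.373.
  denominator = (1)^2 + (-0.779)^2 + (0.725)^2 + (-0.373)^2 = 2.271595.
  rho(3) = -0.373 / 2.271595 = -0.1642.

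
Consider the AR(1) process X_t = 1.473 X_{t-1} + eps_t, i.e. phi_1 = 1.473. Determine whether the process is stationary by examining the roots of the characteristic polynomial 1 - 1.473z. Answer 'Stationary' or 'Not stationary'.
\text{Not stationary}

The AR(p) characteristic polynomial is P(z) = 1 - 1.473z.
Stationarity requires all roots to lie outside the unit circle, i.e. |z| > 1 for every root.
This is linear in z: 1 + (-1.473) z = 0  =>  z = -1/(-1.473) = 0.678887,  |z| = 0.678887.
Moduli of all roots: 0.6789.
All moduli strictly greater than 1? No.
Verdict: Not stationary.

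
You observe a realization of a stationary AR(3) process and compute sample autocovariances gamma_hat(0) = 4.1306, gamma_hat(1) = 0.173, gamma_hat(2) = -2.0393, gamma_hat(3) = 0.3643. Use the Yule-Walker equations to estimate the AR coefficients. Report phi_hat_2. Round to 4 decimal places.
\hat\phi_{2} = -0.5080

The Yule-Walker equations for an AR(p) process read, in matrix form,
  Gamma_p phi = r_p,   with   (Gamma_p)_{ij} = gamma(|i - j|),
                       (r_p)_i = gamma(i),   i,j = 1..p.
Substitute the sample gammas (Toeplitz matrix and right-hand side of size 3):
  Gamma_p = [[4.1306, 0.173, -2.0393], [0.173, 4.1306, 0.173], [-2.0393, 0.173, 4.1306]]
  r_p     = [0.173, -2.0393, 0.3643]
Written out (R1..R3):
  (R1) 4.1306 phi_1 + 0.173 phi_2 - 2.0393 phi_3 = 0.173
  (R2) 0.173 phi_1 + 4.1306 phi_2 + 0.173 phi_3 = -2.0393
  (R3) -2.0393 phi_1 + 0.173 phi_2 + 4.1306 phi_3 = 0.3643
Gaussian elimination:
  R2 <- R2 - (0.173/4.1306) R1 = R2 - (0.041883) R1:  4.123354 phi_2 + 0.258411 phi_3 = -2.046546
  R3 <- R3 - (-2.0393/4.1306) R1 = R3 - (-0.493706) R1:  0.258411 phi_2 + 3.123786 phi_3 = 0.449711
  R3 <- R3 - (0.258411/4.123354) R2 = R3 - (0.06267) R2:  3.107592 phi_3 = 0.577968
Back-substitution:
  phi_hat_3 = 0.577968 / 3.107592 = 0.185986
  phi_hat_2 = (-2.046546 - (0.258411)(0.185986)) / 4.123354 = -0.507986
  phi_hat_1 = (0.173 - (0.173)(-0.507986) - (-2.0393)(0.185986)) / 4.1306 = 0.154981
So phi_hat = [0.1550, -0.5080, 0.1860].
Therefore phi_hat_2 = -0.5080.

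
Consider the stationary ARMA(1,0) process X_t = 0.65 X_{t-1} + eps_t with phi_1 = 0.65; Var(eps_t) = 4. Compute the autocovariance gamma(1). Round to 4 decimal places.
\gamma(1) = 4.5022

Multiply the model equation by X_{t-k} and take expectations. With theta_0 = psi_0 = 1 and psi_j the MA(infinity) weights, this gives
  gamma(k) - sum_i phi_i gamma(k-i) = c_k,
  c_k = sigma^2 * sum_{j=k..q} theta_j psi_{j-k}   (c_k = 0 for k > q),
using gamma(-m) = gamma(m).
Pure AR (q = 0): c_0 = sigma^2 = 4, c_k = 0 for k >= 1.
Equations for k = 0 and k = 1 (AR order 1):
  gamma(0) = phi_1 gamma(1) + c_0
  gamma(1) = phi_1 gamma(0) + c_1
Substituting the second into the first: gamma(0) (1 - phi_1^2) = c_0 + phi_1 c_1, so
  gamma(0) = c_0 / (1 - phi_1^2) = 4 / (1 - (0.65)^2) = 4 / 0.5775 = 6.926407.
  gamma(1) = phi_1 gamma(0) = (0.65)(6.926407) = 4.502165.
Therefore gamma(1) = 4.5022 (to 4 decimal places).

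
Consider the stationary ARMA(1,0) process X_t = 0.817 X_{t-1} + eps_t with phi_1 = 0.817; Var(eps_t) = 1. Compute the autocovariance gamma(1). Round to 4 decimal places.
\gamma(1) = 2.4571

Multiply the model equation by X_{t-k} and take expectations. With theta_0 = psi_0 = 1 and psi_j the MA(infinity) weights, this gives
  gamma(k) - sum_i phi_i gamma(k-i) = c_k,
  c_k = sigma^2 * sum_{j=k..q} theta_j psi_{j-k}   (c_k = 0 for k > q),
using gamma(-m) = gamma(m).
Pure AR (q = 0): c_0 = sigma^2 = 1, c_k = 0 for k >= 1.
Equations for k = 0 and k = 1 (AR order 1):
  gamma(0) = phi_1 gamma(1) + c_0
  gamma(1) = phi_1 gamma(0) + c_1
Substituting the second into the first: gamma(0) (1 - phi_1^2) = c_0 + phi_1 c_1, so
  gamma(0) = c_0 / (1 - phi_1^2) = 1 / (1 - (0.817)^2) = 1 / 0.332511 = 3.007419.
  gamma(1) = phi_1 gamma(0) = (0.817)(3.007419) = 2.457062.
Therefore gamma(1) = 2.4571 (to 4 decimal places).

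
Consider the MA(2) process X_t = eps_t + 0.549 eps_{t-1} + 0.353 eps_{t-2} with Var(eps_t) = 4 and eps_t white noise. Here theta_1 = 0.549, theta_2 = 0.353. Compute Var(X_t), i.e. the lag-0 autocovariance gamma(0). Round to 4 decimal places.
\gamma(0) = 5.7040

For an MA(q) process X_t = eps_t + sum_i theta_i eps_{t-i} with
Var(eps_t) = sigma^2, the variance is
  gamma(0) = sigma^2 * (1 + sum_i theta_i^2).
  sum_i theta_i^2 = (0.549)^2 + (0.353)^2 = 0.301401 + 0.124609 = 0.42601.
  gamma(0) = 4 * (1 + 0.42601) = 4 * 1.42601 = 5.70404, which rounds to 5.7040.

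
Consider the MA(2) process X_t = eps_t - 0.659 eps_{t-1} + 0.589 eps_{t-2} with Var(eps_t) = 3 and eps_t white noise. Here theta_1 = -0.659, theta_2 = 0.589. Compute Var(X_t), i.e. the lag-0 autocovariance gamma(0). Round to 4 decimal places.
\gamma(0) = 5.3436

For an MA(q) process X_t = eps_t + sum_i theta_i eps_{t-i} with
Var(eps_t) = sigma^2, the variance is
  gamma(0) = sigma^2 * (1 + sum_i theta_i^2).
  sum_i theta_i^2 = (-0.659)^2 + (0.589)^2 = 0.434281 + 0.346921 = 0.781202.
  gamma(0) = 3 * (1 + 0.781202) = 3 * 1.781202 = 5.343606, which rounds to 5.3436.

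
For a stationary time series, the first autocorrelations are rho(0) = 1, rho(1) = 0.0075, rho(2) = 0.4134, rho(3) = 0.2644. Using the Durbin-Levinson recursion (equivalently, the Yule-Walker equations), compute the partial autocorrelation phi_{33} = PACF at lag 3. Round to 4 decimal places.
\phi_{33} = 0.3130

The PACF at lag k is phi_{kk}, the last component of the solution
to the Yule-Walker system G_k phi = r_k where
  (G_k)_{ij} = rho(|i - j|), (r_k)_i = rho(i), i,j = 1..k.
Equivalently, Durbin-Levinson gives phi_{kk} iteratively:
  phi_{11} = rho(1)
  phi_{kk} = [rho(k) - sum_{j=1..k-1} phi_{k-1,j} rho(k-j)]
            / [1 - sum_{j=1..k-1} phi_{k-1,j} rho(j)],
  phi_{k,j} = phi_{k-1,j} - phi_{kk} phi_{k-1,k-j},  j = 1..k-1.
Step k = 1:
  phi_11 = rho(1) = 0.0075.
Step k = 2:
  phi_22 = [rho(2) - phi_11 rho(1)] / [1 - phi_11 rho(1)] = [0.4134 - (0.0075)(0.0075)] / [1 - (0.0075)(0.0075)]
         = 0.41334375 / 0.99994375 = 0.413367.
  Update: phi_21 = phi_11 - phi_22 phi_11 = 0.0075 - (0.413367)(0.0075) = 0.0044.
Step k = 3:
  phi_33 = [rho(3) - phi_21 rho(2) - phi_22 rho(1)] / [1 - phi_21 rho(1) - phi_22 rho(2)]
    numerator   = 0.2644 - (0.0044)(0.4134) - (0.413367)(0.0075) = 0.25948089
    denominator = 1 - (0.0044)(0.0075) - (0.413367)(0.4134) = 0.82908108
  phi_33 = 0.25948089 / 0.82908108 = 0.313.
Therefore phi_{33} = 0.3130.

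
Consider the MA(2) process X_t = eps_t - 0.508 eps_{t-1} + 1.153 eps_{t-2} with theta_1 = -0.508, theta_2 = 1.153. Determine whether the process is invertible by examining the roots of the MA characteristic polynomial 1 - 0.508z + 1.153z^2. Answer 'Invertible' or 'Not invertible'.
\text{Not invertible}

The MA(q) characteristic polynomial is P(z) = 1 - 0.508z + 1.153z^2.
Invertibility requires all roots to lie outside the unit circle, i.e. |z| > 1 for every root.
Set 1 + (-0.508) z + (1.153) z^2 = 0, i.e. a z^2 + b z + c = 0 with a = 1.153, b = -0.508, c = 1.
Discriminant D = b^2 - 4ac = (-0.508)^2 - 4*(1.153)*1 = 0.258064 - (4.612) = -4.353936.
D < 0, so the roots are the complex-conjugate pair z = (-b +/- i sqrt(-D)) / (2a) = 0.2203 +/- 0.9049i.
For a conjugate pair |z|^2 = z * conj(z) = (product of roots) = c/a = 1/(1.153) = 0.867303, so |z| = sqrt(0.867303) = 0.9313 for both roots.
Moduli of all roots: 0.9313, 0.9313.
All moduli strictly greater than 1? No.
Verdict: Not invertible.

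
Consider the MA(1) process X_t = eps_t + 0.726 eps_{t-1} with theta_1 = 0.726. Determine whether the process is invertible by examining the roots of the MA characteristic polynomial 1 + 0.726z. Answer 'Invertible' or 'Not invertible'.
\text{Invertible}

The MA(q) characteristic polynomial is P(z) = 1 + 0.726z.
Invertibility requires all roots to lie outside the unit circle, i.e. |z| > 1 for every root.
This is linear in z: 1 + (0.726) z = 0  =>  z = -1/(0.726) = -1.37741,  |z| = 1.37741.
Moduli of all roots: 1.3774.
All moduli strictly greater than 1? Yes.
Verdict: Invertible.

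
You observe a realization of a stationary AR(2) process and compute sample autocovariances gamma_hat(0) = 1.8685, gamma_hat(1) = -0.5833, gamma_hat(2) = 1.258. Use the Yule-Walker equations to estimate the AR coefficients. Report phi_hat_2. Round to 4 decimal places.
\hat\phi_{2} = 0.6380

The Yule-Walker equations for an AR(p) process read, in matrix form,
  Gamma_p phi = r_p,   with   (Gamma_p)_{ij} = gamma(|i - j|),
                       (r_p)_i = gamma(i),   i,j = 1..p.
Substitute the sample gammas (Toeplitz matrix and right-hand side of size 2):
  Gamma_p = [[1.8685, -0.5833], [-0.5833, 1.8685]]
  r_p     = [-0.5833, 1.258]
Written out:
  1.8685 phi_1 - 0.5833 phi_2 = -0.5833
  -0.5833 phi_1 + 1.8685 phi_2 = 1.258
Solve by Cramer's rule:
  det = gamma(0)^2 - gamma(1)^2 = (1.8685)^2 - (-0.5833)^2 = 3.49129225 - 0.34023889 = 3.15105336
  phi_hat_1 = [gamma(1) gamma(0) - gamma(1) gamma(2)] / det = [(-0.5833)(1.8685) - (-0.5833)(1.258)] / 3.15105336 = -0.35610465 / 3.15105336 = -0.113
  phi_hat_2 = [gamma(0) gamma(2) - gamma(1)^2] / det = [(1.8685)(1.258) - (-0.5833)^2] / 3.15105336 = 2.01033411 / 3.15105336 = 0.638
So phi_hat = [-0.1130, 0.6380].
Therefore phi_hat_2 = 0.6380.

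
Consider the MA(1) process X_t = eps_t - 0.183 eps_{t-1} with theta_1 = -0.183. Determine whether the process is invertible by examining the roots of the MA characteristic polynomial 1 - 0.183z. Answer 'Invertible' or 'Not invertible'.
\text{Invertible}

The MA(q) characteristic polynomial is P(z) = 1 - 0.183z.
Invertibility requires all roots to lie outside the unit circle, i.e. |z| > 1 for every root.
This is linear in z: 1 + (-0.183) z = 0  =>  z = -1/(-0.183) = 5.464481,  |z| = 5.464481.
Moduli of all roots: 5.4645.
All moduli strictly greater than 1? Yes.
Verdict: Invertible.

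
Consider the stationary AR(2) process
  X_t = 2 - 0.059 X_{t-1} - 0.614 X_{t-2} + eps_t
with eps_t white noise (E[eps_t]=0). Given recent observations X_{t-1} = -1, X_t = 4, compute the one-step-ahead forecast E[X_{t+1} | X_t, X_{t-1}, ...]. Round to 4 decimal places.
E[X_{t+1} \mid \mathcal F_t] = 2.3780

For an AR(p) model X_t = c + sum_i phi_i X_{t-i} + eps_t, the
one-step-ahead conditional mean is
  E[X_{t+1} | X_t, ...] = c + sum_i phi_i X_{t+1-i}.
Substitute known values:
  E[X_{t+1} | ...] = 2 + (-0.059) * (4) + (-0.614) * (-1)
                   = 2.3780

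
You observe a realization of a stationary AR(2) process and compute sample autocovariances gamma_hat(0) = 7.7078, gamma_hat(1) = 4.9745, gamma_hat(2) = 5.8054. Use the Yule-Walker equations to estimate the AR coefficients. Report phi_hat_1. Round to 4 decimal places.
\hat\phi_{1} = 0.2730

The Yule-Walker equations for an AR(p) process read, in matrix form,
  Gamma_p phi = r_p,   with   (Gamma_p)_{ij} = gamma(|i - j|),
                       (r_p)_i = gamma(i),   i,j = 1..p.
Substitute the sample gammas (Toeplitz matrix and right-hand side of size 2):
  Gamma_p = [[7.7078, 4.9745], [4.9745, 7.7078]]
  r_p     = [4.9745, 5.8054]
Written out:
  7.7078 phi_1 + 4.9745 phi_2 = 4.9745
  4.9745 phi_1 + 7.7078 phi_2 = 5.8054
Solve by Cramer's rule:
  det = gamma(0)^2 - gamma(1)^2 = (7.7078)^2 - (4.9745)^2 = 59.41018084 - 24.74565025 = 34.66453059
  phi_hat_1 = [gamma(1) gamma(0) - gamma(1) gamma(2)] / det = [(4.9745)(7.7078) - (4.9745)(5.8054)] / 34.66453059 = 9.4634888 / 34.66453059 = 0.273
  phi_hat_2 = [gamma(0) gamma(2) - gamma(1)^2] / det = [(7.7078)(5.8054) - (4.9745)^2] / 34.66453059 = 20.00121187 / 34.66453059 = 0.577
So phi_hat = [0.2730, 0.5770].
Therefore phi_hat_1 = 0.2730.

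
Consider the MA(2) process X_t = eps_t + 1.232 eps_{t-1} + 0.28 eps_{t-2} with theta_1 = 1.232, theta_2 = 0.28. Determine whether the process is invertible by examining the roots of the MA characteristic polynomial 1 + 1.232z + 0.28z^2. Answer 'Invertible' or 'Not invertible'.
\text{Invertible}

The MA(q) characteristic polynomial is P(z) = 1 + 1.232z + 0.28z^2.
Invertibility requires all roots to lie outside the unit circle, i.e. |z| > 1 for every root.
Set 1 + (1.232) z + (0.28) z^2 = 0, i.e. a z^2 + b z + c = 0 with a = 0.28, b = 1.232, c = 1.
Discriminant D = b^2 - 4ac = (1.232)^2 - 4*(0.28)*1 = 1.517824 - (1.12) = 0.397824.
D >= 0, so the roots are real: z = (-b +/- sqrt(D)) / (2a) = (-1.232 +/- 0.630733) / (0.56).
  z_1 = (-1.232 + 0.630733) / (0.56) = -1.0737,   |z_1| = 1.0737.
  z_2 = (-1.232 - 0.630733) / (0.56) = -3.3263,   |z_2| = 3.3263.
Moduli of all roots: 1.0737, 3.3263.
All moduli strictly greater than 1? Yes.
Verdict: Invertible.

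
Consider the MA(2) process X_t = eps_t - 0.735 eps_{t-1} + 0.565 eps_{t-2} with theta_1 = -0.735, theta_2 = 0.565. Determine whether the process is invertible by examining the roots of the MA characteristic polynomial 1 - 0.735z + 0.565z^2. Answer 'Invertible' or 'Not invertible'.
\text{Invertible}

The MA(q) characteristic polynomial is P(z) = 1 - 0.735z + 0.565z^2.
Invertibility requires all roots to lie outside the unit circle, i.e. |z| > 1 for every root.
Set 1 + (-0.735) z + (0.565) z^2 = 0, i.e. a z^2 + b z + c = 0 with a = 0.565, b = -0.735, c = 1.
Discriminant D = b^2 - 4ac = (-0.735)^2 - 4*(0.565)*1 = 0.540225 - (2.26) = -1.719775.
D < 0, so the roots are the complex-conjugate pair z = (-b +/- i sqrt(-D)) / (2a) = 0.6504 +/- 1.1605i.
For a conjugate pair |z|^2 = z * conj(z) = (product of roots) = c/a = 1/(0.565) = 1.769912, so |z| = sqrt(1.769912) = 1.3304 for both roots.
Moduli of all roots: 1.3304, 1.3304.
All moduli strictly greater than 1? Yes.
Verdict: Invertible.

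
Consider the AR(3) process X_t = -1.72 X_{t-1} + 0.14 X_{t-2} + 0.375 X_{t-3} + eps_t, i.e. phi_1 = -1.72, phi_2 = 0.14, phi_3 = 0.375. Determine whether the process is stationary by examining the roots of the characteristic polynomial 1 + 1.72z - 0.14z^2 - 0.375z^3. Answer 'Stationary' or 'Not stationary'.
\text{Not stationary}

The AR(p) characteristic polynomial is P(z) = 1 + 1.72z - 0.14z^2 - 0.375z^3.
Stationarity requires all roots to lie outside the unit circle, i.e. |z| > 1 for every root.
Degree 3: look for a simple real root z0 first, then factor out (1 - z/z0) and solve the remaining quadratic.
Testing z0 = -2: P(-2) = 1 + (1.72)(-2) + (-0.14)(-2)^2 + (-0.375)(-2)^3
  = 1 + (-3.44) + (-0.56) + (3) = 0.  So z_0 = -2 is a root, |z_0| = 2.
Divide out the factor (1 + 0.5 z) = (1 - z/z0) (since 1/z0 = -0.5):
  P(z) = (1 + 0.5 z)(1 + (1.22) z + (-0.75) z^2)
  [check: z-coef 1.22 - (-0.5) = 1.72; z^2-coef -0.75 - (-0.5)(1.22) = -0.14; z^3-coef -(-0.5)(-0.75) = -0.375.]
Remaining roots from the quadratic factor 1 + (1.22) z + (-0.75) z^2:
  Set 1 + (1.22) z + (-0.75) z^2 = 0, i.e. a z^2 + b z + c = 0 with a = -0.75, b = 1.22, c = 1.
  Discriminant D = b^2 - 4ac = (1.22)^2 - 4*(-0.75)*1 = 1.4884 - (-3) = 4.4884.
  D >= 0, so the roots are real: z = (-b +/- sqrt(D)) / (2a) = (-1.22 +/- 2.118584) / (-1.5).
    z_1 = (-1.22 + 2.118584) / (-1.5) = -0.5991,   |z_1| = 0.5991.
    z_2 = (-1.22 - 2.118584) / (-1.5) = 2.2257,   |z_2| = 2.2257.
Moduli of all roots: 2.0000, 0.5991, 2.2257.
All moduli strictly greater than 1? No.
Verdict: Not stationary.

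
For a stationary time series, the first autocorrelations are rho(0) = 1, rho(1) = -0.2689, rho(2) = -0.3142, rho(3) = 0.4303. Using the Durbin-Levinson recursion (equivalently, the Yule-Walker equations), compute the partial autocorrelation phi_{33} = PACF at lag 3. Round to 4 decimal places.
\phi_{33} = 0.2590

The PACF at lag k is phi_{kk}, the last component of the solution
to the Yule-Walker system G_k phi = r_k where
  (G_k)_{ij} = rho(|i - j|), (r_k)_i = rho(i), i,j = 1..k.
Equivalently, Durbin-Levinson gives phi_{kk} iteratively:
  phi_{11} = rho(1)
  phi_{kk} = [rho(k) - sum_{j=1..k-1} phi_{k-1,j} rho(k-j)]
            / [1 - sum_{j=1..k-1} phi_{k-1,j} rho(j)],
  phi_{k,j} = phi_{k-1,j} - phi_{kk} phi_{k-1,k-j},  j = 1..k-1.
Step k = 1:
  phi_11 = rho(1) = -0.2689.
Step k = 2:
  phi_22 = [rho(2) - phi_11 rho(1)] / [1 - phi_11 rho(1)] = [-0.3142 - (-0.2689)(-0.2689)] / [1 - (-0.2689)(-0.2689)]
         = -0.38650721 / 0.92769279 = -0.416633.
  Update: phi_21 = phi_11 - phi_22 phi_11 = -0.2689 - (-0.416633)(-0.2689) = -0.380933.
Step k = 3:
  phi_33 = [rho(3) - phi_21 rho(2) - phi_22 rho(1)] / [1 - phi_21 rho(1) - phi_22 rho(2)]
    numerator   = 0.4303 - (-0.380933)(-0.3142) - (-0.416633)(-0.2689) = 0.19857844
    denominator = 1 - (-0.380933)(-0.2689) - (-0.416633)(-0.3142) = 0.76666122
  phi_33 = 0.19857844 / 0.76666122 = 0.259.
Therefore phi_{33} = 0.2590.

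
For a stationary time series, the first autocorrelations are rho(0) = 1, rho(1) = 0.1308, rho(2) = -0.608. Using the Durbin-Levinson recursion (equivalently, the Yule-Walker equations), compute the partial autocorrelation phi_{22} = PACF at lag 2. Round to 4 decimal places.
\phi_{22} = -0.6360

The PACF at lag k is phi_{kk}, the last component of the solution
to the Yule-Walker system G_k phi = r_k where
  (G_k)_{ij} = rho(|i - j|), (r_k)_i = rho(i), i,j = 1..k.
Equivalently, Durbin-Levinson gives phi_{kk} iteratively:
  phi_{11} = rho(1)
  phi_{kk} = [rho(k) - sum_{j=1..k-1} phi_{k-1,j} rho(k-j)]
            / [1 - sum_{j=1..k-1} phi_{k-1,j} rho(j)],
  phi_{k,j} = phi_{k-1,j} - phi_{kk} phi_{k-1,k-j},  j = 1..k-1.
Step k = 1:
  phi_11 = rho(1) = 0.1308.
Step k = 2:
  phi_22 = [rho(2) - phi_11 rho(1)] / [1 - phi_11 rho(1)] = [-0.608 - (0.1308)(0.1308)] / [1 - (0.1308)(0.1308)]
         = -0.62510864 / 0.98289136 = -0.636.
Therefore phi_{22} = -0.6360.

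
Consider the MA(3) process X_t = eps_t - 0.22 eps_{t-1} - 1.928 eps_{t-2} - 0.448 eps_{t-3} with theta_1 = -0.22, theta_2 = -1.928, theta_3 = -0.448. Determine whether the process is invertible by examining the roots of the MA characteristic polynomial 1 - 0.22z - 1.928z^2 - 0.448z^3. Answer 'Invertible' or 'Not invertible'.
\text{Not invertible}

The MA(q) characteristic polynomial is P(z) = 1 - 0.22z - 1.928z^2 - 0.448z^3.
Invertibility requires all roots to lie outside the unit circle, i.e. |z| > 1 for every root.
Degree 3: look for a simple real root z0 first, then factor out (1 - z/z0) and solve the remaining quadratic.
Testing z0 = 0.625: P(0.625) = 1 + (-0.22)(0.625) + (-1.928)(0.625)^2 + (-0.448)(0.625)^3
  = 1 + (-0.1375) + (-0.753125) + (-0.109375) = 0.  So z_0 = 0.625 is a root, |z_0| = 0.625.
Divide out the factor (1 - 1.6 z) = (1 - z/z0) (since 1/z0 = 1.6):
  P(z) = (1 - 1.6 z)(1 + (1.38) z + (0.28) z^2)
  [check: z-coef 1.38 - (1.6) = -0.22; z^2-coef 0.28 - (1.6)(1.38) = -1.928; z^3-coef -(1.6)(0.28) = -0.448.]
Remaining roots from the quadratic factor 1 + (1.38) z + (0.28) z^2:
  Set 1 + (1.38) z + (0.28) z^2 = 0, i.e. a z^2 + b z + c = 0 with a = 0.28, b = 1.38, c = 1.
  Discriminant D = b^2 - 4ac = (1.38)^2 - 4*(0.28)*1 = 1.9044 - (1.12) = 0.7844.
  D >= 0, so the roots are real: z = (-b +/- sqrt(D)) / (2a) = (-1.38 +/- 0.885664) / (0.56).
    z_1 = (-1.38 + 0.885664) / (0.56) = -0.8827,   |z_1| = 0.8827.
    z_2 = (-1.38 - 0.885664) / (0.56) = -4.0458,   |z_2| = 4.0458.
Moduli of all roots: 0.6250, 0.8827, 4.0458.
All moduli strictly greater than 1? No.
Verdict: Not invertible.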